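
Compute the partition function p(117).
1327710076

p(n) counts ways to write n as a sum of positive integers (order ignored).
Euler's pentagonal recurrence: p(k) = p(k-1) + p(k-2) - p(k-5) - p(k-7) + p(k-12) + p(k-15) - ... (offsets j(3j∓1)/2, signs ++--, p(0)=1, p(<0)=0).
DP table for k = 0..116: p(0)=1, p(1)=1, p(2)=2, p(3)=3, p(4)=5, p(5)=7, p(6)=11, p(7)=15, p(8)=22, p(9)=30, p(10)=42, p(11)=56, p(12)=77, p(13)=101, p(14)=135, p(15)=176, p(16)=231, p(17)=297, p(18)=385, p(19)=490, p(20)=627, p(21)=792, p(22)=1002, p(23)=1255, p(24)=1575, p(25)=1958, p(26)=2436, p(27)=3010, p(28)=3718, p(29)=4565, p(30)=5604, p(31)=6842, p(32)=8349, p(33)=10143, p(34)=12310, p(35)=14883, p(36)=17977, p(37)=21637, p(38)=26015, p(39)=31185, p(40)=37338, p(41)=44583, p(42)=53174, p(43)=63261, p(44)=75175, p(45)=89134, p(46)=105558, p(47)=124754, p(48)=147273, p(49)=173525, p(50)=204226, p(51)=239943, p(52)=281589, p(53)=329931, p(54)=386155, p(55)=451276, p(56)=526823, p(57)=614154, p(58)=715220, p(59)=831820, p(60)=966467, p(61)=1121505, p(62)=1300156, p(63)=1505499, p(64)=1741630, p(65)=2012558, p(66)=2323520, p(67)=2679689, p(68)=3087735, p(69)=3554345, p(70)=4087968, p(71)=4697205, p(72)=5392783, p(73)=6185689, p(74)=7089500, p(75)=8118264, p(76)=9289091, p(77)=10619863, p(78)=12132164, p(79)=13848650, p(80)=15796476, p(81)=18004327, p(82)=20506255, p(83)=23338469, p(84)=26543660, p(85)=30167357, p(86)=34262962, p(87)=38887673, p(88)=44108109, p(89)=49995925, p(90)=56634173, p(91)=64112359, p(92)=72533807, p(93)=82010177, p(94)=92669720, p(95)=104651419, p(96)=118114304, p(97)=133230930, p(98)=150198136, p(99)=169229875, p(100)=190569292, p(101)=214481126, p(102)=241265379, p(103)=271248950, p(104)=304801365, p(105)=342325709, p(106)=384276336, p(107)=431149389, p(108)=483502844, p(109)=541946240, p(110)=607163746, p(111)=679903203, p(112)=761002156, p(113)=851376628, p(114)=952050665, p(115)=1064144451, p(116)=1188908248.
Final step: p(117) = p(116) + p(115) - p(112) - p(110) + p(105) + p(102) - p(95) - p(91) + p(82) + p(77) - p(66) - p(60) + p(47) + p(40) - p(25) - p(17) + p(0)
= 1188908248 + 1064144451 - 761002156 - 607163746 + 342325709 + 241265379 - 104651419 - 64112359 + 20506255 + 10619863 - 2323520 - 966467 + 124754 + 37338 - 1958 - 297 + 1
= 1327710076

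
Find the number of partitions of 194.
2366022741845

p(n) counts ways to write n as a sum of positive integers (order ignored).
Euler's pentagonal recurrence: p(k) = p(k-1) + p(k-2) - p(k-5) - p(k-7) + p(k-12) + p(k-15) - ... (offsets j(3j∓1)/2, signs ++--, p(0)=1, p(<0)=0).
DP table for k = 0..193: p(0)=1, p(1)=1, p(2)=2, p(3)=3, p(4)=5, p(5)=7, p(6)=11, p(7)=15, p(8)=22, p(9)=30, p(10)=42, p(11)=56, p(12)=77, p(13)=101, p(14)=135, p(15)=176, p(16)=231, p(17)=297, p(18)=385, p(19)=490, p(20)=627, p(21)=792, p(22)=1002, p(23)=1255, p(24)=1575, p(25)=1958, p(26)=2436, p(27)=3010, p(28)=3718, p(29)=4565, p(30)=5604, p(31)=6842, p(32)=8349, p(33)=10143, p(34)=12310, p(35)=14883, p(36)=17977, p(37)=21637, p(38)=26015, p(39)=31185, p(40)=37338, p(41)=44583, p(42)=53174, p(43)=63261, p(44)=75175, p(45)=89134, p(46)=105558, p(47)=124754, p(48)=147273, p(49)=173525, p(50)=204226, p(51)=239943, p(52)=281589, p(53)=329931, p(54)=386155, p(55)=451276, p(56)=526823, p(57)=614154, p(58)=715220, p(59)=831820, p(60)=966467, p(61)=1121505, p(62)=1300156, p(63)=1505499, p(64)=1741630, p(65)=2012558, p(66)=2323520, p(67)=2679689, p(68)=3087735, p(69)=3554345, p(70)=4087968, p(71)=4697205, p(72)=5392783, p(73)=6185689, p(74)=7089500, p(75)=8118264, p(76)=9289091, p(77)=10619863, p(78)=12132164, p(79)=13848650, p(80)=15796476, p(81)=18004327, p(82)=20506255, p(83)=23338469, p(84)=26543660, p(85)=30167357, p(86)=34262962, p(87)=38887673, p(88)=44108109, p(89)=49995925, p(90)=56634173, p(91)=64112359, p(92)=72533807, p(93)=82010177, p(94)=92669720, p(95)=104651419, p(96)=118114304, p(97)=133230930, p(98)=150198136, p(99)=169229875, p(100)=190569292, p(101)=214481126, p(102)=241265379, p(103)=271248950, p(104)=304801365, p(105)=342325709, p(106)=384276336, p(107)=431149389, p(108)=483502844, p(109)=541946240, p(110)=607163746, p(111)=679903203, p(112)=761002156, p(113)=851376628, p(114)=952050665, p(115)=1064144451, p(116)=1188908248, p(117)=1327710076, p(118)=1482074143, p(119)=1653668665, p(120)=1844349560, p(121)=2056148051, p(122)=2291320912, p(123)=2552338241, p(124)=2841940500, p(125)=3163127352, p(126)=3519222692, p(127)=3913864295, p(128)=4351078600, p(129)=4835271870, p(130)=5371315400, p(131)=5964539504, p(132)=6620830889, p(133)=7346629512, p(134)=8149040695, p(135)=9035836076, p(136)=10015581680, p(137)=11097645016, p(138)=12292341831, p(139)=13610949895, p(140)=15065878135, p(141)=16670689208, p(142)=18440293320, p(143)=20390982757, p(144)=22540654445, p(145)=24908858009, p(146)=27517052599, p(147)=30388671978, p(148)=33549419497, p(149)=37027355200, p(150)=40853235313, p(151)=45060624582, p(152)=49686288421, p(153)=54770336324, p(154)=60356673280, p(155)=66493182097, p(156)=73232243759, p(157)=80630964769, p(158)=88751778802, p(159)=97662728555, p(160)=107438159466, p(161)=118159068427, p(162)=129913904637, p(163)=142798995930, p(164)=156919475295, p(165)=172389800255, p(166)=189334822579, p(167)=207890420102, p(168)=228204732751, p(169)=250438925115, p(170)=274768617130, p(171)=301384802048, p(172)=330495499613, p(173)=362326859895, p(174)=397125074750, p(175)=435157697830, p(176)=476715857290, p(177)=522115831195, p(178)=571701605655, p(179)=625846753120, p(180)=684957390936, p(181)=749474411781, p(182)=819876908323, p(183)=896684817527, p(184)=980462880430, p(185)=1071823774337, p(186)=1171432692373, p(187)=1280011042268, p(188)=1398341745571, p(189)=1527273599625, p(190)=1667727404093, p(191)=1820701100652, p(192)=1987276856363, p(193)=2168627105469.
Final step: p(194) = p(193) + p(192) - p(189) - p(187) + p(182) + p(179) - p(172) - p(168) + p(159) + p(154) - p(143) - p(137) + p(124) + p(117) - p(102) - p(94) + p(77) + p(68) - p(49) - p(39) + p(18) + p(7)
= 2168627105469 + 1987276856363 - 1527273599625 - 1280011042268 + 819876908323 + 625846753120 - 330495499613 - 228204732751 + 97662728555 + 60356673280 - 20390982757 - 11097645016 + 2841940500 + 1327710076 - 241265379 - 92669720 + 10619863 + 3087735 - 173525 - 31185 + 385 + 15
= 2366022741845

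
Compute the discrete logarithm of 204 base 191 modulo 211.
146

Baby-step giant-step with step n = ⌈√211⌉ = 15.
Baby steps 191^j mod 211 (j:value) for j=0..14: 0:1, 1:191, 2:189, 3:18, 4:62, 5:26, 6:113, 7:61, 8:46, 9:135, 10:43, 11:195, 12:109, 13:141, 14:134.
Giant-step multiplier: 191^(-15) ≡ 191^(210-15) = 191^195 ≡ 67 (mod 211).
Giant steps γ_i = 204·67^i mod 211: γ_0=204, γ_1=164, γ_2=16, γ_3=17, γ_4=84, γ_5=142, γ_6=19, γ_7=7, γ_8=47, γ_9=195 (in table at j=11).
x = i·n + j = 9·15 + 11 = 146.
Check: 191^146 ≡ 204 (mod 211).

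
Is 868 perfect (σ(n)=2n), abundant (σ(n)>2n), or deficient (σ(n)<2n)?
abundant

Proper divisors of 868: sum = 1 + 2 + 4 + 7 + 14 + 28 + 31 + 62 + 124 + 217 + 434 = 924
Since 924 > 868, 868 is abundant.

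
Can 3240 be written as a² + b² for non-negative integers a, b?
18² + 54² (a=18, b=54)

Factorization: 3240 = 2^3 × 3^4 × 5
By Fermat: n is sum of two squares iff every prime p ≡ 3 (mod 4) appears to even power.
All primes ≡ 3 (mod 4) appear to even power.
Search a = 0, 1, 2, … for 3240 - a² a perfect square: first hit at a = 18: 3240 - 324 = 2916 = 54².
3240 = 18² + 54² = 324 + 2916 ✓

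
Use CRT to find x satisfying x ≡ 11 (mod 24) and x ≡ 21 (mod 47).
491

Using Chinese Remainder Theorem:
M = 24 × 47 = 1128
M1 = 47, M2 = 24
y1 = 47^(-1) mod 24 = 23
y2 = 24^(-1) mod 47 = 2
x = (11×47×23 + 21×24×2) mod 1128 = 491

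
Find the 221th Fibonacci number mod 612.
5

Matrix identity: Q^n = [[F_(n+1), F_n], [F_n, F_(n-1)]] with Q = [[1,1],[1,0]].
n = 221 = 11011101₂. Square-and-multiply, entries mod 612:
Q^1 = [[1,1],[1,0]]
Q^3 = (Q^1)²·Q = [[3,2],[2,1]]
Q^6 = (Q^3)² = [[13,8],[8,5]]
Q^13 = (Q^6)²·Q = [[377,233],[233,144]]
Q^27 = (Q^13)²·Q = [[183,578],[578,217]]
Q^55 = (Q^27)²·Q = [[237,373],[373,476]]
Q^110 = (Q^55)² = [[70,341],[341,341]]
Q^221 = (Q^110)²·Q = [[8,5],[5,3]]
F_221 mod 612 = Q^221[0][1] = 5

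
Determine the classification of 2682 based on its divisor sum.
abundant

Proper divisors of 2682: sum = 1 + 2 + 3 + 6 + 9 + 18 + 149 + 298 + 447 + 894 + 1341 = 3168
Since 3168 > 2682, 2682 is abundant.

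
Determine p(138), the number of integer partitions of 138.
12292341831

p(n) counts ways to write n as a sum of positive integers (order ignored).
Euler's pentagonal recurrence: p(k) = p(k-1) + p(k-2) - p(k-5) - p(k-7) + p(k-12) + p(k-15) - ... (offsets j(3j∓1)/2, signs ++--, p(0)=1, p(<0)=0).
DP table for k = 0..137: p(0)=1, p(1)=1, p(2)=2, p(3)=3, p(4)=5, p(5)=7, p(6)=11, p(7)=15, p(8)=22, p(9)=30, p(10)=42, p(11)=56, p(12)=77, p(13)=101, p(14)=135, p(15)=176, p(16)=231, p(17)=297, p(18)=385, p(19)=490, p(20)=627, p(21)=792, p(22)=1002, p(23)=1255, p(24)=1575, p(25)=1958, p(26)=2436, p(27)=3010, p(28)=3718, p(29)=4565, p(30)=5604, p(31)=6842, p(32)=8349, p(33)=10143, p(34)=12310, p(35)=14883, p(36)=17977, p(37)=21637, p(38)=26015, p(39)=31185, p(40)=37338, p(41)=44583, p(42)=53174, p(43)=63261, p(44)=75175, p(45)=89134, p(46)=105558, p(47)=124754, p(48)=147273, p(49)=173525, p(50)=204226, p(51)=239943, p(52)=281589, p(53)=329931, p(54)=386155, p(55)=451276, p(56)=526823, p(57)=614154, p(58)=715220, p(59)=831820, p(60)=966467, p(61)=1121505, p(62)=1300156, p(63)=1505499, p(64)=1741630, p(65)=2012558, p(66)=2323520, p(67)=2679689, p(68)=3087735, p(69)=3554345, p(70)=4087968, p(71)=4697205, p(72)=5392783, p(73)=6185689, p(74)=7089500, p(75)=8118264, p(76)=9289091, p(77)=10619863, p(78)=12132164, p(79)=13848650, p(80)=15796476, p(81)=18004327, p(82)=20506255, p(83)=23338469, p(84)=26543660, p(85)=30167357, p(86)=34262962, p(87)=38887673, p(88)=44108109, p(89)=49995925, p(90)=56634173, p(91)=64112359, p(92)=72533807, p(93)=82010177, p(94)=92669720, p(95)=104651419, p(96)=118114304, p(97)=133230930, p(98)=150198136, p(99)=169229875, p(100)=190569292, p(101)=214481126, p(102)=241265379, p(103)=271248950, p(104)=304801365, p(105)=342325709, p(106)=384276336, p(107)=431149389, p(108)=483502844, p(109)=541946240, p(110)=607163746, p(111)=679903203, p(112)=761002156, p(113)=851376628, p(114)=952050665, p(115)=1064144451, p(116)=1188908248, p(117)=1327710076, p(118)=1482074143, p(119)=1653668665, p(120)=1844349560, p(121)=2056148051, p(122)=2291320912, p(123)=2552338241, p(124)=2841940500, p(125)=3163127352, p(126)=3519222692, p(127)=3913864295, p(128)=4351078600, p(129)=4835271870, p(130)=5371315400, p(131)=5964539504, p(132)=6620830889, p(133)=7346629512, p(134)=8149040695, p(135)=9035836076, p(136)=10015581680, p(137)=11097645016.
Final step: p(138) = p(137) + p(136) - p(133) - p(131) + p(126) + p(123) - p(116) - p(112) + p(103) + p(98) - p(87) - p(81) + p(68) + p(61) - p(46) - p(38) + p(21) + p(12)
= 11097645016 + 10015581680 - 7346629512 - 5964539504 + 3519222692 + 2552338241 - 1188908248 - 761002156 + 271248950 + 150198136 - 38887673 - 18004327 + 3087735 + 1121505 - 105558 - 26015 + 792 + 77
= 12292341831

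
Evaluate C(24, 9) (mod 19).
0

Using Lucas' theorem:
Write n=24 and k=9 in base 19:
n in base 19: [1, 5]
k in base 19: [0, 9]
C(24,9) mod 19 = ∏ C(n_i, k_i) mod 19
Digit binomials (mod 19): C(1,0) = 1; C(5,9) = 0 (k_i > n_i)
Product: 1 × 0 = 0 ≡ 0 (mod 19)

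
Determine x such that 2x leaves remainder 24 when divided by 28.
x ≡ 12 (mod 14)

gcd(2, 28) = 2, which divides 24, so solutions exist.
Divide through by 2: x ≡ 12 (mod 14).
The coefficient of x is now 1, so x ≡ 12 (mod 14).
Check: 2 × 12 = 24 ≡ 24 (mod 28).
x ≡ 12 (mod 14), giving 2 solutions mod 28.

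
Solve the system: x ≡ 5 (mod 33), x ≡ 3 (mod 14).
269

Using Chinese Remainder Theorem:
M = 33 × 14 = 462
M1 = 14, M2 = 33
y1 = 14^(-1) mod 33 = 26
y2 = 33^(-1) mod 14 = 3
x = (5×14×26 + 3×33×3) mod 462 = 269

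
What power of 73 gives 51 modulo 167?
149

Baby-step giant-step with step n = ⌈√167⌉ = 13.
Baby steps 73^j mod 167 (j:value) for j=0..12: 0:1, 1:73, 2:152, 3:74, 4:58, 5:59, 6:132, 7:117, 8:24, 9:82, 10:141, 11:106, 12:56.
Giant-step multiplier: 73^(-13) ≡ 73^(166-13) = 73^153 ≡ 119 (mod 167).
Giant steps γ_i = 51·119^i mod 167: γ_0=51, γ_1=57, γ_2=103, γ_3=66, γ_4=5, γ_5=94, γ_6=164, γ_7=144, γ_8=102, γ_9=114, γ_10=39, γ_11=132 (in table at j=6).
x = i·n + j = 11·13 + 6 = 149.
Check: 73^149 ≡ 51 (mod 167).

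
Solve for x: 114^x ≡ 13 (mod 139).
10

Baby-step giant-step with step n = ⌈√139⌉ = 12.
Baby steps 114^j mod 139 (j:value) for j=0..11: 0:1, 1:114, 2:69, 3:82, 4:35, 5:98, 6:52, 7:90, 8:113, 9:94, 10:13, 11:92.
h = 13 is already in the table at j=10, so x = 10.
Check: 114^10 ≡ 13 (mod 139).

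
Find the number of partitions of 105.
342325709

p(n) counts ways to write n as a sum of positive integers (order ignored).
Euler's pentagonal recurrence: p(k) = p(k-1) + p(k-2) - p(k-5) - p(k-7) + p(k-12) + p(k-15) - ... (offsets j(3j∓1)/2, signs ++--, p(0)=1, p(<0)=0).
DP table for k = 0..104: p(0)=1, p(1)=1, p(2)=2, p(3)=3, p(4)=5, p(5)=7, p(6)=11, p(7)=15, p(8)=22, p(9)=30, p(10)=42, p(11)=56, p(12)=77, p(13)=101, p(14)=135, p(15)=176, p(16)=231, p(17)=297, p(18)=385, p(19)=490, p(20)=627, p(21)=792, p(22)=1002, p(23)=1255, p(24)=1575, p(25)=1958, p(26)=2436, p(27)=3010, p(28)=3718, p(29)=4565, p(30)=5604, p(31)=6842, p(32)=8349, p(33)=10143, p(34)=12310, p(35)=14883, p(36)=17977, p(37)=21637, p(38)=26015, p(39)=31185, p(40)=37338, p(41)=44583, p(42)=53174, p(43)=63261, p(44)=75175, p(45)=89134, p(46)=105558, p(47)=124754, p(48)=147273, p(49)=173525, p(50)=204226, p(51)=239943, p(52)=281589, p(53)=329931, p(54)=386155, p(55)=451276, p(56)=526823, p(57)=614154, p(58)=715220, p(59)=831820, p(60)=966467, p(61)=1121505, p(62)=1300156, p(63)=1505499, p(64)=1741630, p(65)=2012558, p(66)=2323520, p(67)=2679689, p(68)=3087735, p(69)=3554345, p(70)=4087968, p(71)=4697205, p(72)=5392783, p(73)=6185689, p(74)=7089500, p(75)=8118264, p(76)=9289091, p(77)=10619863, p(78)=12132164, p(79)=13848650, p(80)=15796476, p(81)=18004327, p(82)=20506255, p(83)=23338469, p(84)=26543660, p(85)=30167357, p(86)=34262962, p(87)=38887673, p(88)=44108109, p(89)=49995925, p(90)=56634173, p(91)=64112359, p(92)=72533807, p(93)=82010177, p(94)=92669720, p(95)=104651419, p(96)=118114304, p(97)=133230930, p(98)=150198136, p(99)=169229875, p(100)=190569292, p(101)=214481126, p(102)=241265379, p(103)=271248950, p(104)=304801365.
Final step: p(105) = p(104) + p(103) - p(100) - p(98) + p(93) + p(90) - p(83) - p(79) + p(70) + p(65) - p(54) - p(48) + p(35) + p(28) - p(13) - p(5)
= 304801365 + 271248950 - 190569292 - 150198136 + 82010177 + 56634173 - 23338469 - 13848650 + 4087968 + 2012558 - 386155 - 147273 + 14883 + 3718 - 101 - 7
= 342325709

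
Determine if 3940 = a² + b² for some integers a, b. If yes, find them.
24² + 58² (a=24, b=58)

Factorization: 3940 = 2^2 × 5 × 197
By Fermat: n is sum of two squares iff every prime p ≡ 3 (mod 4) appears to even power.
All primes ≡ 3 (mod 4) appear to even power.
Search a = 0, 1, 2, … for 3940 - a² a perfect square: first hit at a = 24: 3940 - 576 = 3364 = 58².
3940 = 24² + 58² = 576 + 3364 ✓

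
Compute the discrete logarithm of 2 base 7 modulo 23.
14

Baby-step giant-step with step n = ⌈√23⌉ = 5.
Baby steps 7^j mod 23 (j:value) for j=0..4: 0:1, 1:7, 2:3, 3:21, 4:9.
Giant-step multiplier: 7^(-5) ≡ 7^(22-5) = 7^17 ≡ 19 (mod 23).
Giant steps γ_i = 2·19^i mod 23: γ_0=2, γ_1=15, γ_2=9 (in table at j=4).
x = i·n + j = 2·5 + 4 = 14.
Check: 7^14 ≡ 2 (mod 23).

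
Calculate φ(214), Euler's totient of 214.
106

214 = 2 × 107
φ(n) = n × ∏(1 - 1/p) for each prime p dividing n
φ(214) = 214 × (1 - 1/2) × (1 - 1/107) = 106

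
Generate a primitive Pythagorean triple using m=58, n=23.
(2835, 2668, 3893)

Euclid's formula: a = m² - n², b = 2mn, c = m² + n²
m = 58, n = 23
a = 58² - 23² = 3364 - 529 = 2835
b = 2 × 58 × 23 = 2668
c = 58² + 23² = 3364 + 529 = 3893
Verification: 2835² + 2668² = 8037225 + 7118224 = 15155449 = 3893² ✓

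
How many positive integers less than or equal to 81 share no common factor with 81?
54

81 = 3^4
φ(n) = n × ∏(1 - 1/p) for each prime p dividing n
φ(81) = 81 × (1 - 1/3) = 54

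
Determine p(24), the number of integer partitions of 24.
1575

p(n) counts ways to write n as a sum of positive integers (order ignored).
Euler's pentagonal recurrence: p(k) = p(k-1) + p(k-2) - p(k-5) - p(k-7) + p(k-12) + p(k-15) - ... (offsets j(3j∓1)/2, signs ++--, p(0)=1, p(<0)=0).
DP table for k = 0..23: p(0)=1, p(1)=1, p(2)=2, p(3)=3, p(4)=5, p(5)=7, p(6)=11, p(7)=15, p(8)=22, p(9)=30, p(10)=42, p(11)=56, p(12)=77, p(13)=101, p(14)=135, p(15)=176, p(16)=231, p(17)=297, p(18)=385, p(19)=490, p(20)=627, p(21)=792, p(22)=1002, p(23)=1255.
Final step: p(24) = p(23) + p(22) - p(19) - p(17) + p(12) + p(9) - p(2)
= 1255 + 1002 - 490 - 297 + 77 + 30 - 2
= 1575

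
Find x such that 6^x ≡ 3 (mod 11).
2

Baby-step giant-step with step n = ⌈√11⌉ = 4.
Baby steps 6^j mod 11 (j:value) for j=0..3: 0:1, 1:6, 2:3, 3:7.
h = 3 is already in the table at j=2, so x = 2.
Check: 6^2 ≡ 3 (mod 11).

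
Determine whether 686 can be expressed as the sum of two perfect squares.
Not possible

Factorization: 686 = 2 × 7^3
By Fermat: n is sum of two squares iff every prime p ≡ 3 (mod 4) appears to even power.
Prime(s) ≡ 3 (mod 4) with odd exponent: [(7, 3)]
Therefore 686 cannot be expressed as a² + b².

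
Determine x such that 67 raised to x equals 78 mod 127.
83

Baby-step giant-step with step n = ⌈√127⌉ = 12.
Baby steps 67^j mod 127 (j:value) for j=0..11: 0:1, 1:67, 2:44, 3:27, 4:31, 5:45, 6:94, 7:75, 8:72, 9:125, 10:120, 11:39.
Giant-step multiplier: 67^(-12) ≡ 67^(126-12) = 67^114 ≡ 87 (mod 127).
Giant steps γ_i = 78·87^i mod 127: γ_0=78, γ_1=55, γ_2=86, γ_3=116, γ_4=59, γ_5=53, γ_6=39 (in table at j=11).
x = i·n + j = 6·12 + 11 = 83.
Check: 67^83 ≡ 78 (mod 127).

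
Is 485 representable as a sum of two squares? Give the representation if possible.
1² + 22² (a=1, b=22)

Factorization: 485 = 5 × 97
By Fermat: n is sum of two squares iff every prime p ≡ 3 (mod 4) appears to even power.
All primes ≡ 3 (mod 4) appear to even power.
Search a = 0, 1, 2, … for 485 - a² a perfect square: first hit at a = 1: 485 - 1 = 484 = 22².
485 = 1² + 22² = 1 + 484 ✓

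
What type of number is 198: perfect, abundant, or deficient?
abundant

Proper divisors of 198: sum = 1 + 2 + 3 + 6 + 9 + 11 + 18 + 22 + 33 + 66 + 99 = 270
Since 270 > 198, 198 is abundant.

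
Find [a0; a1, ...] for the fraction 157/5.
[31; 2, 2]

Euclidean algorithm steps:
157 = 31 × 5 + 2
5 = 2 × 2 + 1
2 = 2 × 1 + 0
Continued fraction: [31; 2, 2]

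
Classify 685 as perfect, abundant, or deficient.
deficient

Proper divisors of 685: sum = 1 + 5 + 137 = 143
Since 143 < 685, 685 is deficient.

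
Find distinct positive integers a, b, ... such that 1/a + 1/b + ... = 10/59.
1/6 + 1/354

Greedy algorithm:
10/59: ceiling(59/10) = 6, use 1/6
1/354: ceiling(354/1) = 354, use 1/354
Result: 10/59 = 1/6 + 1/354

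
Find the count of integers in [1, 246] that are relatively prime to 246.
80

246 = 2 × 3 × 41
φ(n) = n × ∏(1 - 1/p) for each prime p dividing n
φ(246) = 246 × (1 - 1/2) × (1 - 1/3) × (1 - 1/41) = 80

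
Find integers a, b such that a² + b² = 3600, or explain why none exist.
0² + 60² (a=0, b=60)

Factorization: 3600 = 2^4 × 3^2 × 5^2
By Fermat: n is sum of two squares iff every prime p ≡ 3 (mod 4) appears to even power.
All primes ≡ 3 (mod 4) appear to even power.
Search a = 0, 1, 2, … for 3600 - a² a perfect square: first hit at a = 0: 3600 - 0 = 3600 = 60².
3600 = 0² + 60² = 0 + 3600 ✓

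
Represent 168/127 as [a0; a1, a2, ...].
[1; 3, 10, 4]

Euclidean algorithm steps:
168 = 1 × 127 + 41
127 = 3 × 41 + 4
41 = 10 × 4 + 1
4 = 4 × 1 + 0
Continued fraction: [1; 3, 10, 4]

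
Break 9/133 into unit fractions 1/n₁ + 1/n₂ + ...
1/15 + 1/998 + 1/1991010

Greedy algorithm:
9/133: ceiling(133/9) = 15, use 1/15
2/1995: ceiling(1995/2) = 998, use 1/998
1/1991010: ceiling(1991010/1) = 1991010, use 1/1991010
Result: 9/133 = 1/15 + 1/998 + 1/1991010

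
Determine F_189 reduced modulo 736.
2

Matrix identity: Q^n = [[F_(n+1), F_n], [F_n, F_(n-1)]] with Q = [[1,1],[1,0]].
n = 189 = 10111101₂. Square-and-multiply, entries mod 736:
Q^1 = [[1,1],[1,0]]
Q^2 = (Q^1)² = [[2,1],[1,1]]
Q^5 = (Q^2)²·Q = [[8,5],[5,3]]
Q^11 = (Q^5)²·Q = [[144,89],[89,55]]
Q^23 = (Q^11)²·Q = [[0,689],[689,47]]
Q^47 = (Q^23)²·Q = [[0,1],[1,735]]
Q^94 = (Q^47)² = [[1,735],[735,2]]
Q^189 = (Q^94)²·Q = [[735,2],[2,733]]
F_189 mod 736 = Q^189[0][1] = 2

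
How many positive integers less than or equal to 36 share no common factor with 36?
12

36 = 2^2 × 3^2
φ(n) = n × ∏(1 - 1/p) for each prime p dividing n
φ(36) = 36 × (1 - 1/2) × (1 - 1/3) = 12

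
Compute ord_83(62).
82

83 is prime, so ord(62) divides φ(83) = 82.
Divisors of 82: 1, 2, 41, 82.
Repeated squaring: 62^1 ≡ 62, 62^2 ≡ 26, 62^4 ≡ 12, 62^8 ≡ 61, 62^16 ≡ 69, 62^32 ≡ 30, 62^64 ≡ 70 (mod 83).
Test 62^d mod 83 for each divisor d in increasing order:
62^1 ≡ 62
62^2 ≡ 26
62^41 = 62^32·62^8·62^1 ≡ 82
62^82 = 62^64·62^16·62^2 ≡ 1  ← first divisor giving 1
The order is 82.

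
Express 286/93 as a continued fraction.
[3; 13, 3, 2]

Euclidean algorithm steps:
286 = 3 × 93 + 7
93 = 13 × 7 + 2
7 = 3 × 2 + 1
2 = 2 × 1 + 0
Continued fraction: [3; 13, 3, 2]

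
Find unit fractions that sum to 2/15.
1/8 + 1/120

Greedy algorithm:
2/15: ceiling(15/2) = 8, use 1/8
1/120: ceiling(120/1) = 120, use 1/120
Result: 2/15 = 1/8 + 1/120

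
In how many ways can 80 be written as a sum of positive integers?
15796476

p(n) counts ways to write n as a sum of positive integers (order ignored).
Euler's pentagonal recurrence: p(k) = p(k-1) + p(k-2) - p(k-5) - p(k-7) + p(k-12) + p(k-15) - ... (offsets j(3j∓1)/2, signs ++--, p(0)=1, p(<0)=0).
DP table for k = 0..79: p(0)=1, p(1)=1, p(2)=2, p(3)=3, p(4)=5, p(5)=7, p(6)=11, p(7)=15, p(8)=22, p(9)=30, p(10)=42, p(11)=56, p(12)=77, p(13)=101, p(14)=135, p(15)=176, p(16)=231, p(17)=297, p(18)=385, p(19)=490, p(20)=627, p(21)=792, p(22)=1002, p(23)=1255, p(24)=1575, p(25)=1958, p(26)=2436, p(27)=3010, p(28)=3718, p(29)=4565, p(30)=5604, p(31)=6842, p(32)=8349, p(33)=10143, p(34)=12310, p(35)=14883, p(36)=17977, p(37)=21637, p(38)=26015, p(39)=31185, p(40)=37338, p(41)=44583, p(42)=53174, p(43)=63261, p(44)=75175, p(45)=89134, p(46)=105558, p(47)=124754, p(48)=147273, p(49)=173525, p(50)=204226, p(51)=239943, p(52)=281589, p(53)=329931, p(54)=386155, p(55)=451276, p(56)=526823, p(57)=614154, p(58)=715220, p(59)=831820, p(60)=966467, p(61)=1121505, p(62)=1300156, p(63)=1505499, p(64)=1741630, p(65)=2012558, p(66)=2323520, p(67)=2679689, p(68)=3087735, p(69)=3554345, p(70)=4087968, p(71)=4697205, p(72)=5392783, p(73)=6185689, p(74)=7089500, p(75)=8118264, p(76)=9289091, p(77)=10619863, p(78)=12132164, p(79)=13848650.
Final step: p(80) = p(79) + p(78) - p(75) - p(73) + p(68) + p(65) - p(58) - p(54) + p(45) + p(40) - p(29) - p(23) + p(10) + p(3)
= 13848650 + 12132164 - 8118264 - 6185689 + 3087735 + 2012558 - 715220 - 386155 + 89134 + 37338 - 4565 - 1255 + 42 + 3
= 15796476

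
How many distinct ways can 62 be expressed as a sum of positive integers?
1300156

p(n) counts ways to write n as a sum of positive integers (order ignored).
Euler's pentagonal recurrence: p(k) = p(k-1) + p(k-2) - p(k-5) - p(k-7) + p(k-12) + p(k-15) - ... (offsets j(3j∓1)/2, signs ++--, p(0)=1, p(<0)=0).
DP table for k = 0..61: p(0)=1, p(1)=1, p(2)=2, p(3)=3, p(4)=5, p(5)=7, p(6)=11, p(7)=15, p(8)=22, p(9)=30, p(10)=42, p(11)=56, p(12)=77, p(13)=101, p(14)=135, p(15)=176, p(16)=231, p(17)=297, p(18)=385, p(19)=490, p(20)=627, p(21)=792, p(22)=1002, p(23)=1255, p(24)=1575, p(25)=1958, p(26)=2436, p(27)=3010, p(28)=3718, p(29)=4565, p(30)=5604, p(31)=6842, p(32)=8349, p(33)=10143, p(34)=12310, p(35)=14883, p(36)=17977, p(37)=21637, p(38)=26015, p(39)=31185, p(40)=37338, p(41)=44583, p(42)=53174, p(43)=63261, p(44)=75175, p(45)=89134, p(46)=105558, p(47)=124754, p(48)=147273, p(49)=173525, p(50)=204226, p(51)=239943, p(52)=281589, p(53)=329931, p(54)=386155, p(55)=451276, p(56)=526823, p(57)=614154, p(58)=715220, p(59)=831820, p(60)=966467, p(61)=1121505.
Final step: p(62) = p(61) + p(60) - p(57) - p(55) + p(50) + p(47) - p(40) - p(36) + p(27) + p(22) - p(11) - p(5)
= 1121505 + 966467 - 614154 - 451276 + 204226 + 124754 - 37338 - 17977 + 3010 + 1002 - 56 - 7
= 1300156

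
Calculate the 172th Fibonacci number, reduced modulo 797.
215

Matrix identity: Q^n = [[F_(n+1), F_n], [F_n, F_(n-1)]] with Q = [[1,1],[1,0]].
n = 172 = 10101100₂. Square-and-multiply, entries mod 797:
Q^1 = [[1,1],[1,0]]
Q^2 = (Q^1)² = [[2,1],[1,1]]
Q^5 = (Q^2)²·Q = [[8,5],[5,3]]
Q^10 = (Q^5)² = [[89,55],[55,34]]
Q^21 = (Q^10)²·Q = [[177,585],[585,389]]
Q^43 = (Q^21)²·Q = [[116,558],[558,355]]
Q^86 = (Q^43)² = [[441,605],[605,633]]
Q^172 = (Q^86)² = [[215,215],[215,0]]
F_172 mod 797 = Q^172[0][1] = 215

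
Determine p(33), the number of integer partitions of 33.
10143

p(n) counts ways to write n as a sum of positive integers (order ignored).
Euler's pentagonal recurrence: p(k) = p(k-1) + p(k-2) - p(k-5) - p(k-7) + p(k-12) + p(k-15) - ... (offsets j(3j∓1)/2, signs ++--, p(0)=1, p(<0)=0).
DP table for k = 0..32: p(0)=1, p(1)=1, p(2)=2, p(3)=3, p(4)=5, p(5)=7, p(6)=11, p(7)=15, p(8)=22, p(9)=30, p(10)=42, p(11)=56, p(12)=77, p(13)=101, p(14)=135, p(15)=176, p(16)=231, p(17)=297, p(18)=385, p(19)=490, p(20)=627, p(21)=792, p(22)=1002, p(23)=1255, p(24)=1575, p(25)=1958, p(26)=2436, p(27)=3010, p(28)=3718, p(29)=4565, p(30)=5604, p(31)=6842, p(32)=8349.
Final step: p(33) = p(32) + p(31) - p(28) - p(26) + p(21) + p(18) - p(11) - p(7)
= 8349 + 6842 - 3718 - 2436 + 792 + 385 - 56 - 15
= 10143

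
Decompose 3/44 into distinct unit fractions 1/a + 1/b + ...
1/15 + 1/660

Greedy algorithm:
3/44: ceiling(44/3) = 15, use 1/15
1/660: ceiling(660/1) = 660, use 1/660
Result: 3/44 = 1/15 + 1/660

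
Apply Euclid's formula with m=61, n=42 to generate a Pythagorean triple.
(1957, 5124, 5485)

Euclid's formula: a = m² - n², b = 2mn, c = m² + n²
m = 61, n = 42
a = 61² - 42² = 3721 - 1764 = 1957
b = 2 × 61 × 42 = 5124
c = 61² + 42² = 3721 + 1764 = 5485
Verification: 1957² + 5124² = 3829849 + 26255376 = 30085225 = 5485² ✓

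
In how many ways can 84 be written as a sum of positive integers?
26543660

p(n) counts ways to write n as a sum of positive integers (order ignored).
Euler's pentagonal recurrence: p(k) = p(k-1) + p(k-2) - p(k-5) - p(k-7) + p(k-12) + p(k-15) - ... (offsets j(3j∓1)/2, signs ++--, p(0)=1, p(<0)=0).
DP table for k = 0..83: p(0)=1, p(1)=1, p(2)=2, p(3)=3, p(4)=5, p(5)=7, p(6)=11, p(7)=15, p(8)=22, p(9)=30, p(10)=42, p(11)=56, p(12)=77, p(13)=101, p(14)=135, p(15)=176, p(16)=231, p(17)=297, p(18)=385, p(19)=490, p(20)=627, p(21)=792, p(22)=1002, p(23)=1255, p(24)=1575, p(25)=1958, p(26)=2436, p(27)=3010, p(28)=3718, p(29)=4565, p(30)=5604, p(31)=6842, p(32)=8349, p(33)=10143, p(34)=12310, p(35)=14883, p(36)=17977, p(37)=21637, p(38)=26015, p(39)=31185, p(40)=37338, p(41)=44583, p(42)=53174, p(43)=63261, p(44)=75175, p(45)=89134, p(46)=105558, p(47)=124754, p(48)=147273, p(49)=173525, p(50)=204226, p(51)=239943, p(52)=281589, p(53)=329931, p(54)=386155, p(55)=451276, p(56)=526823, p(57)=614154, p(58)=715220, p(59)=831820, p(60)=966467, p(61)=1121505, p(62)=1300156, p(63)=1505499, p(64)=1741630, p(65)=2012558, p(66)=2323520, p(67)=2679689, p(68)=3087735, p(69)=3554345, p(70)=4087968, p(71)=4697205, p(72)=5392783, p(73)=6185689, p(74)=7089500, p(75)=8118264, p(76)=9289091, p(77)=10619863, p(78)=12132164, p(79)=13848650, p(80)=15796476, p(81)=18004327, p(82)=20506255, p(83)=23338469.
Final step: p(84) = p(83) + p(82) - p(79) - p(77) + p(72) + p(69) - p(62) - p(58) + p(49) + p(44) - p(33) - p(27) + p(14) + p(7)
= 23338469 + 20506255 - 13848650 - 10619863 + 5392783 + 3554345 - 1300156 - 715220 + 173525 + 75175 - 10143 - 3010 + 135 + 15
= 26543660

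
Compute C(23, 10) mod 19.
0

Using Lucas' theorem:
Write n=23 and k=10 in base 19:
n in base 19: [1, 4]
k in base 19: [0, 10]
C(23,10) mod 19 = ∏ C(n_i, k_i) mod 19
Digit binomials (mod 19): C(1,0) = 1; C(4,10) = 0 (k_i > n_i)
Product: 1 × 0 = 0 ≡ 0 (mod 19)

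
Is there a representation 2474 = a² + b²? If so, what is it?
25² + 43² (a=25, b=43)

Factorization: 2474 = 2 × 1237
By Fermat: n is sum of two squares iff every prime p ≡ 3 (mod 4) appears to even power.
All primes ≡ 3 (mod 4) appear to even power.
Search a = 0, 1, 2, … for 2474 - a² a perfect square: first hit at a = 25: 2474 - 625 = 1849 = 43².
2474 = 25² + 43² = 625 + 1849 ✓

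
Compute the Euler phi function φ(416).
192

416 = 2^5 × 13
φ(n) = n × ∏(1 - 1/p) for each prime p dividing n
φ(416) = 416 × (1 - 1/2) × (1 - 1/13) = 192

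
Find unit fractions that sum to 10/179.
1/18 + 1/3222

Greedy algorithm:
10/179: ceiling(179/10) = 18, use 1/18
1/3222: ceiling(3222/1) = 3222, use 1/3222
Result: 10/179 = 1/18 + 1/3222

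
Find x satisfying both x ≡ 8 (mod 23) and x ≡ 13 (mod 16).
77

Using Chinese Remainder Theorem:
M = 23 × 16 = 368
M1 = 16, M2 = 23
y1 = 16^(-1) mod 23 = 13
y2 = 23^(-1) mod 16 = 7
x = (8×16×13 + 13×23×7) mod 368 = 77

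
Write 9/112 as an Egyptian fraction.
1/13 + 1/292 + 1/106288

Greedy algorithm:
9/112: ceiling(112/9) = 13, use 1/13
5/1456: ceiling(1456/5) = 292, use 1/292
1/106288: ceiling(106288/1) = 106288, use 1/106288
Result: 9/112 = 1/13 + 1/292 + 1/106288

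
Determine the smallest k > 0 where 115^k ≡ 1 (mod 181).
180

181 is prime, so ord(115) divides φ(181) = 180.
Divisors of 180: 1, 2, 3, 4, 5, 6, 9, 10, 12, 15, 18, 20, 30, 36, 45, 60, 90, 180.
Repeated squaring: 115^1 ≡ 115, 115^2 ≡ 12, 115^4 ≡ 144, 115^8 ≡ 102, 115^16 ≡ 87, 115^32 ≡ 148, 115^64 ≡ 3, 115^128 ≡ 9 (mod 181).
Test 115^d mod 181 for each divisor d in increasing order:
115^1 ≡ 115
115^2 ≡ 12
115^3 = 115^2·115^1 ≡ 113
115^4 ≡ 144
115^5 = 115^4·115^1 ≡ 89
115^6 = 115^4·115^2 ≡ 99
115^9 = 115^8·115^1 ≡ 146
115^10 = 115^8·115^2 ≡ 138
115^12 = 115^8·115^4 ≡ 27
115^15 = 115^8·115^4·115^2·115^1 ≡ 155
115^18 = 115^16·115^2 ≡ 139
115^20 = 115^16·115^4 ≡ 39
115^30 = 115^16·115^8·115^4·115^2 ≡ 133
115^36 = 115^32·115^4 ≡ 135
115^45 = 115^32·115^8·115^4·115^1 ≡ 162
115^60 = 115^32·115^16·115^8·115^4 ≡ 132
115^90 = 115^64·115^16·115^8·115^2 ≡ 180
115^180 = 115^128·115^32·115^16·115^4 ≡ 1  ← first divisor giving 1
The order is 180.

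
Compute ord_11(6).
10

11 is prime, so ord(6) divides φ(11) = 10.
Divisors of 10: 1, 2, 5, 10.
Repeated squaring: 6^1 ≡ 6, 6^2 ≡ 3, 6^4 ≡ 9, 6^8 ≡ 4 (mod 11).
Test 6^d mod 11 for each divisor d in increasing order:
6^1 ≡ 6
6^2 ≡ 3
6^5 = 6^4·6^1 ≡ 10
6^10 = 6^8·6^2 ≡ 1  ← first divisor giving 1
The order is 10.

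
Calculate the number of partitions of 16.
231

p(n) counts ways to write n as a sum of positive integers (order ignored).
Euler's pentagonal recurrence: p(k) = p(k-1) + p(k-2) - p(k-5) - p(k-7) + p(k-12) + p(k-15) - ... (offsets j(3j∓1)/2, signs ++--, p(0)=1, p(<0)=0).
DP table for k = 0..15: p(0)=1, p(1)=1, p(2)=2, p(3)=3, p(4)=5, p(5)=7, p(6)=11, p(7)=15, p(8)=22, p(9)=30, p(10)=42, p(11)=56, p(12)=77, p(13)=101, p(14)=135, p(15)=176.
Final step: p(16) = p(15) + p(14) - p(11) - p(9) + p(4) + p(1)
= 176 + 135 - 56 - 30 + 5 + 1
= 231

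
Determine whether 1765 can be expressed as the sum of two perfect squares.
1² + 42² (a=1, b=42)

Factorization: 1765 = 5 × 353
By Fermat: n is sum of two squares iff every prime p ≡ 3 (mod 4) appears to even power.
All primes ≡ 3 (mod 4) appear to even power.
Search a = 0, 1, 2, … for 1765 - a² a perfect square: first hit at a = 1: 1765 - 1 = 1764 = 42².
1765 = 1² + 42² = 1 + 1764 ✓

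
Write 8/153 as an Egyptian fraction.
1/20 + 1/438 + 1/223380

Greedy algorithm:
8/153: ceiling(153/8) = 20, use 1/20
7/3060: ceiling(3060/7) = 438, use 1/438
1/223380: ceiling(223380/1) = 223380, use 1/223380
Result: 8/153 = 1/20 + 1/438 + 1/223380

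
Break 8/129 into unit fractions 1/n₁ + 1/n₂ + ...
1/17 + 1/314 + 1/137721 + 1/31611652014

Greedy algorithm:
8/129: ceiling(129/8) = 17, use 1/17
7/2193: ceiling(2193/7) = 314, use 1/314
5/688602: ceiling(688602/5) = 137721, use 1/137721
1/31611652014: ceiling(31611652014/1) = 31611652014, use 1/31611652014
Result: 8/129 = 1/17 + 1/314 + 1/137721 + 1/31611652014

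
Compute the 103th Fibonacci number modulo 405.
157

Matrix identity: Q^n = [[F_(n+1), F_n], [F_n, F_(n-1)]] with Q = [[1,1],[1,0]].
n = 103 = 1100111₂. Square-and-multiply, entries mod 405:
Q^1 = [[1,1],[1,0]]
Q^3 = (Q^1)²·Q = [[3,2],[2,1]]
Q^6 = (Q^3)² = [[13,8],[8,5]]
Q^12 = (Q^6)² = [[233,144],[144,89]]
Q^25 = (Q^12)²·Q = [[298,100],[100,198]]
Q^51 = (Q^25)²·Q = [[174,389],[389,190]]
Q^103 = (Q^51)²·Q = [[3,157],[157,251]]
F_103 mod 405 = Q^103[0][1] = 157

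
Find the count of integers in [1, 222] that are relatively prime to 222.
72

222 = 2 × 3 × 37
φ(n) = n × ∏(1 - 1/p) for each prime p dividing n
φ(222) = 222 × (1 - 1/2) × (1 - 1/3) × (1 - 1/37) = 72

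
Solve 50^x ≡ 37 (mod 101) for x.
44

Baby-step giant-step with step n = ⌈√101⌉ = 11.
Baby steps 50^j mod 101 (j:value) for j=0..10: 0:1, 1:50, 2:76, 3:63, 4:19, 5:41, 6:30, 7:86, 8:58, 9:72, 10:65.
Giant-step multiplier: 50^(-11) ≡ 50^(100-11) = 50^89 ≡ 73 (mod 101).
Giant steps γ_i = 37·73^i mod 101: γ_0=37, γ_1=75, γ_2=21, γ_3=18, γ_4=1 (in table at j=0).
x = i·n + j = 4·11 + 0 = 44.
Check: 50^44 ≡ 37 (mod 101).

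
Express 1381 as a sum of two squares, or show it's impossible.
15² + 34² (a=15, b=34)

Factorization: 1381 = 1381
By Fermat: n is sum of two squares iff every prime p ≡ 3 (mod 4) appears to even power.
All primes ≡ 3 (mod 4) appear to even power.
Search a = 0, 1, 2, … for 1381 - a² a perfect square: first hit at a = 15: 1381 - 225 = 1156 = 34².
1381 = 15² + 34² = 225 + 1156 ✓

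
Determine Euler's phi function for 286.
120

286 = 2 × 11 × 13
φ(n) = n × ∏(1 - 1/p) for each prime p dividing n
φ(286) = 286 × (1 - 1/2) × (1 - 1/11) × (1 - 1/13) = 120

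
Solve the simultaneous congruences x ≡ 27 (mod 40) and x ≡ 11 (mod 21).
347

Using Chinese Remainder Theorem:
M = 40 × 21 = 840
M1 = 21, M2 = 40
y1 = 21^(-1) mod 40 = 21
y2 = 40^(-1) mod 21 = 10
x = (27×21×21 + 11×40×10) mod 840 = 347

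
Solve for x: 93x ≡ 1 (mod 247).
85

gcd(93, 247) = 1, so the inverse exists.
Extended Euclidean algorithm on (247, 93):
247 = 2 × 93 + 61  ⟹  61 = (1)·247 + (-2)·93
93 = 1 × 61 + 32  ⟹  32 = (-1)·247 + (3)·93
61 = 1 × 32 + 29  ⟹  29 = (2)·247 + (-5)·93
32 = 1 × 29 + 3  ⟹  3 = (-3)·247 + (8)·93
29 = 9 × 3 + 2  ⟹  2 = (29)·247 + (-77)·93
3 = 1 × 2 + 1  ⟹  1 = (-32)·247 + (85)·93
So (85)·93 ≡ 1 (mod 247), i.e. 93^(-1) ≡ 85 (mod 247).
Check: 93 × 85 = 7905 ≡ 1 (mod 247)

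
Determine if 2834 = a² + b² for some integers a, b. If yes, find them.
5² + 53² (a=5, b=53)

Factorization: 2834 = 2 × 13 × 109
By Fermat: n is sum of two squares iff every prime p ≡ 3 (mod 4) appears to even power.
All primes ≡ 3 (mod 4) appear to even power.
Search a = 0, 1, 2, … for 2834 - a² a perfect square: first hit at a = 5: 2834 - 25 = 2809 = 53².
2834 = 5² + 53² = 25 + 2809 ✓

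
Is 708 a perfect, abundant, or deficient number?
abundant

Proper divisors of 708: sum = 1 + 2 + 3 + 4 + 6 + 12 + 59 + 118 + 177 + 236 + 354 = 972
Since 972 > 708, 708 is abundant.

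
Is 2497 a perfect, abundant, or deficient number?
deficient

Proper divisors of 2497: sum = 1 + 11 + 227 = 239
Since 239 < 2497, 2497 is deficient.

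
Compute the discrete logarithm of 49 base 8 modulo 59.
12

Baby-step giant-step with step n = ⌈√59⌉ = 8.
Baby steps 8^j mod 59 (j:value) for j=0..7: 0:1, 1:8, 2:5, 3:40, 4:25, 5:23, 6:7, 7:56.
Giant-step multiplier: 8^(-8) ≡ 8^(58-8) = 8^50 ≡ 27 (mod 59).
Giant steps γ_i = 49·27^i mod 59: γ_0=49, γ_1=25 (in table at j=4).
x = i·n + j = 1·8 + 4 = 12.
Check: 8^12 ≡ 49 (mod 59).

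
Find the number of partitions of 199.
3646072432125

p(n) counts ways to write n as a sum of positive integers (order ignored).
Euler's pentagonal recurrence: p(k) = p(k-1) + p(k-2) - p(k-5) - p(k-7) + p(k-12) + p(k-15) - ... (offsets j(3j∓1)/2, signs ++--, p(0)=1, p(<0)=0).
DP table for k = 0..198: p(0)=1, p(1)=1, p(2)=2, p(3)=3, p(4)=5, p(5)=7, p(6)=11, p(7)=15, p(8)=22, p(9)=30, p(10)=42, p(11)=56, p(12)=77, p(13)=101, p(14)=135, p(15)=176, p(16)=231, p(17)=297, p(18)=385, p(19)=490, p(20)=627, p(21)=792, p(22)=1002, p(23)=1255, p(24)=1575, p(25)=1958, p(26)=2436, p(27)=3010, p(28)=3718, p(29)=4565, p(30)=5604, p(31)=6842, p(32)=8349, p(33)=10143, p(34)=12310, p(35)=14883, p(36)=17977, p(37)=21637, p(38)=26015, p(39)=31185, p(40)=37338, p(41)=44583, p(42)=53174, p(43)=63261, p(44)=75175, p(45)=89134, p(46)=105558, p(47)=124754, p(48)=147273, p(49)=173525, p(50)=204226, p(51)=239943, p(52)=281589, p(53)=329931, p(54)=386155, p(55)=451276, p(56)=526823, p(57)=614154, p(58)=715220, p(59)=831820, p(60)=966467, p(61)=1121505, p(62)=1300156, p(63)=1505499, p(64)=1741630, p(65)=2012558, p(66)=2323520, p(67)=2679689, p(68)=3087735, p(69)=3554345, p(70)=4087968, p(71)=4697205, p(72)=5392783, p(73)=6185689, p(74)=7089500, p(75)=8118264, p(76)=9289091, p(77)=10619863, p(78)=12132164, p(79)=13848650, p(80)=15796476, p(81)=18004327, p(82)=20506255, p(83)=23338469, p(84)=26543660, p(85)=30167357, p(86)=34262962, p(87)=38887673, p(88)=44108109, p(89)=49995925, p(90)=56634173, p(91)=64112359, p(92)=72533807, p(93)=82010177, p(94)=92669720, p(95)=104651419, p(96)=118114304, p(97)=133230930, p(98)=150198136, p(99)=169229875, p(100)=190569292, p(101)=214481126, p(102)=241265379, p(103)=271248950, p(104)=304801365, p(105)=342325709, p(106)=384276336, p(107)=431149389, p(108)=483502844, p(109)=541946240, p(110)=607163746, p(111)=679903203, p(112)=761002156, p(113)=851376628, p(114)=952050665, p(115)=1064144451, p(116)=1188908248, p(117)=1327710076, p(118)=1482074143, p(119)=1653668665, p(120)=1844349560, p(121)=2056148051, p(122)=2291320912, p(123)=2552338241, p(124)=2841940500, p(125)=3163127352, p(126)=3519222692, p(127)=3913864295, p(128)=4351078600, p(129)=4835271870, p(130)=5371315400, p(131)=5964539504, p(132)=6620830889, p(133)=7346629512, p(134)=8149040695, p(135)=9035836076, p(136)=10015581680, p(137)=11097645016, p(138)=12292341831, p(139)=13610949895, p(140)=15065878135, p(141)=16670689208, p(142)=18440293320, p(143)=20390982757, p(144)=22540654445, p(145)=24908858009, p(146)=27517052599, p(147)=30388671978, p(148)=33549419497, p(149)=37027355200, p(150)=40853235313, p(151)=45060624582, p(152)=49686288421, p(153)=54770336324, p(154)=60356673280, p(155)=66493182097, p(156)=73232243759, p(157)=80630964769, p(158)=88751778802, p(159)=97662728555, p(160)=107438159466, p(161)=118159068427, p(162)=129913904637, p(163)=142798995930, p(164)=156919475295, p(165)=172389800255, p(166)=189334822579, p(167)=207890420102, p(168)=228204732751, p(169)=250438925115, p(170)=274768617130, p(171)=301384802048, p(172)=330495499613, p(173)=362326859895, p(174)=397125074750, p(175)=435157697830, p(176)=476715857290, p(177)=522115831195, p(178)=571701605655, p(179)=625846753120, p(180)=684957390936, p(181)=749474411781, p(182)=819876908323, p(183)=896684817527, p(184)=980462880430, p(185)=1071823774337, p(186)=1171432692373, p(187)=1280011042268, p(188)=1398341745571, p(189)=1527273599625, p(190)=1667727404093, p(191)=1820701100652, p(192)=1987276856363, p(193)=2168627105469, p(194)=2366022741845, p(195)=2580840212973, p(196)=2814570987591, p(197)=3068829878530, p(198)=3345365983698.
Final step: p(199) = p(198) + p(197) - p(194) - p(192) + p(187) + p(184) - p(177) - p(173) + p(164) + p(159) - p(148) - p(142) + p(129) + p(122) - p(107) - p(99) + p(82) + p(73) - p(54) - p(44) + p(23) + p(12)
= 3345365983698 + 3068829878530 - 2366022741845 - 1987276856363 + 1280011042268 + 980462880430 - 522115831195 - 362326859895 + 156919475295 + 97662728555 - 33549419497 - 18440293320 + 4835271870 + 2291320912 - 431149389 - 169229875 + 20506255 + 6185689 - 386155 - 75175 + 1255 + 77
= 3646072432125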